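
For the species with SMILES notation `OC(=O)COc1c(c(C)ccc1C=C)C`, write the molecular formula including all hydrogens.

C12H14O3

Heavy atoms from the SMILES: 12 C, 3 O.
Implicit hydrogens by atom environment:
  4 × C (aromatic): no H
  2 × C: 3 H each → 6
  2 × C: 2 H each → 4
  2 × C (aromatic): 1 H each → 2
  2 × O: no H
  1 × C: 1 H
  1 × C: no H
  1 × O: 1 H
  Total hydrogens = 14.
Molecular formula: C12H14O3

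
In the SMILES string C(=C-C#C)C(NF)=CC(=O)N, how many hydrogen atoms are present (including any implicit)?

7

Hydrogens are implicit in SMILES; fill each atom to its normal valence:
  4 × C: 1 H each → 4
  3 × C: no H
  1 × F: no H
  1 × N: 2 H
  1 × N: 1 H
  1 × O: no H
  Total hydrogens = 7.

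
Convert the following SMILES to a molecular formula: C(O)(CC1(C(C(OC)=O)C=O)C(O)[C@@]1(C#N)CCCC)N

C14H22N2O5

Heavy atoms from the SMILES: 14 C, 2 N, 5 O.
Implicit hydrogens by atom environment:
  4 × C: 2 H each → 8
  4 × C: 1 H each → 4
  4 × C: no H
  3 × O: no H
  2 × C: 3 H each → 6
  2 × O: 1 H each → 2
  1 × N: 2 H
  1 × N: no H
  Total hydrogens = 22.
Molecular formula: C14H22N2O5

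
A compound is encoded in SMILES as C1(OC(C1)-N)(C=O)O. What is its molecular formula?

C4H7NO3

Heavy atoms from the SMILES: 4 C, 1 N, 3 O.
Implicit hydrogens by atom environment:
  2 × C: 1 H each → 2
  2 × O: no H
  1 × C: 2 H
  1 × C: no H
  1 × N: 2 H
  1 × O: 1 H
  Total hydrogens = 7.
Molecular formula: C4H7NO3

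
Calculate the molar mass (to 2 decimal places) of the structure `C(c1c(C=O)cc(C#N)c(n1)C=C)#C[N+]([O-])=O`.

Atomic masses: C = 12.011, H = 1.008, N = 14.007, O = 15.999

227.18

Molecular formula: C11H5N3O3.
M = 11×12.011 + 5×1.008 + 3×14.007 + 3×15.999 = 227.18 g/mol.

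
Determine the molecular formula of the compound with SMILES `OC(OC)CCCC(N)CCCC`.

C10H23NO2

Heavy atoms from the SMILES: 10 C, 1 N, 2 O.
Implicit hydrogens by atom environment:
  6 × C: 2 H each → 12
  2 × C: 3 H each → 6
  2 × C: 1 H each → 2
  1 × N: 2 H
  1 × O: 1 H
  1 × O: no H
  Total hydrogens = 23.
Molecular formula: C10H23NO2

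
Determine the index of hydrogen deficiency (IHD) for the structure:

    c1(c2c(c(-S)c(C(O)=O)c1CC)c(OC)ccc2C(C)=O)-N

Molecular formula from the SMILES: C16H17NO4S.
DoU = (2C + 2 + N − H − X)/2 = (2·16 + 2 + 1 − 17 − 0)/2 = 18/2 = 9.
(Structurally: 2 ring(s) + 7 π bond(s) = 9.)

9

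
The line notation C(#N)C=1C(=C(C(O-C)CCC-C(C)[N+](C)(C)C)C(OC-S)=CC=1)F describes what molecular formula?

C18H28FN2O2S+

Heavy atoms from the SMILES: 18 C, 1 F, 2 N, 2 O, 1 S.
Implicit hydrogens by atom environment:
  5 × C: 3 H each → 15
  4 × C: 2 H each → 8
  4 × C (aromatic): no H
  2 × C (aromatic): 1 H each → 2
  2 × C: 1 H each → 2
  2 × O: no H
  1 × C: no H
  1 × F: no H
  1 × N: no H
  1 × N (charge +1): no H
  1 × S: 1 H
  Total hydrogens = 28.
Net charge +1.
Molecular formula: C18H28FN2O2S+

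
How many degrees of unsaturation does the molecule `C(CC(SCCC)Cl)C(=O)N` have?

1

Molecular formula from the SMILES: C7H14ClNOS.
DoU = (2C + 2 + N − H − X)/2 = (2·7 + 2 + 1 − 14 − 1)/2 = 2/2 = 1.
(Structurally: 0 ring(s) + 1 π bond(s) = 1.)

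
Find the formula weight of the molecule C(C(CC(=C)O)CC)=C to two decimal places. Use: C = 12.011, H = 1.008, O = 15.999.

Molecular formula: C8H14O.
M = 8×12.011 + 14×1.008 + 1×15.999 = 126.20 g/mol.

126.20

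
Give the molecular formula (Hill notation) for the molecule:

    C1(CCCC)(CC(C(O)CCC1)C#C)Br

C13H21BrO

Heavy atoms from the SMILES: 1 Br, 13 C, 1 O.
Implicit hydrogens by atom environment:
  7 × C: 2 H each → 14
  3 × C: 1 H each → 3
  2 × C: no H
  1 × Br: no H
  1 × C: 3 H
  1 × O: 1 H
  Total hydrogens = 21.
Molecular formula: C13H21BrO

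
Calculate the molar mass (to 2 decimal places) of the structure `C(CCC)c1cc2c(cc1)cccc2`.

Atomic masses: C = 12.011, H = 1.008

Molecular formula: C14H16.
M = 14×12.011 + 16×1.008 = 184.28 g/mol.

184.28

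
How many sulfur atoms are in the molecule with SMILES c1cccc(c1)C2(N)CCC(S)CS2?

The symbol for sulfur appears 2 times in the SMILES.

2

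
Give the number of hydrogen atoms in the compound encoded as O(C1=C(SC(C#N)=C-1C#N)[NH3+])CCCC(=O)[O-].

Hydrogens are implicit in SMILES; fill each atom to its normal valence:
  4 × C (aromatic): no H
  3 × C: 2 H each → 6
  3 × C: no H
  2 × N: no H
  2 × O: no H
  1 × N (charge +1): 3 H
  1 × O (charge -1): no H
  1 × S (aromatic): no H
  Total hydrogens = 9.

9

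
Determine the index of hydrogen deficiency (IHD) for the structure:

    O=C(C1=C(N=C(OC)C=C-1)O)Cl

Molecular formula from the SMILES: C7H6ClNO3.
DoU = (2C + 2 + N − H − X)/2 = (2·7 + 2 + 1 − 6 − 1)/2 = 10/2 = 5.
(Structurally: 1 ring(s) + 4 π bond(s) = 5.)

5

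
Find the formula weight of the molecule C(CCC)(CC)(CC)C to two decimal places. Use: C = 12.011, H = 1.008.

Molecular formula: C9H20.
M = 9×12.011 + 20×1.008 = 128.26 g/mol.

128.26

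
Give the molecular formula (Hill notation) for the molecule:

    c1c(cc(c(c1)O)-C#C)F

Heavy atoms from the SMILES: 8 C, 1 F, 1 O.
Implicit hydrogens by atom environment:
  3 × C (aromatic): 1 H each → 3
  3 × C (aromatic): no H
  1 × C: 1 H
  1 × C: no H
  1 × F: no H
  1 × O: 1 H
  Total hydrogens = 5.
Molecular formula: C8H5FO

C8H5FO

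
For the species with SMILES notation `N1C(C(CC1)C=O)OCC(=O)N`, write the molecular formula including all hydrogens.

C7H12N2O3

Heavy atoms from the SMILES: 7 C, 2 N, 3 O.
Implicit hydrogens by atom environment:
  3 × C: 2 H each → 6
  3 × C: 1 H each → 3
  3 × O: no H
  1 × C: no H
  1 × N: 2 H
  1 × N: 1 H
  Total hydrogens = 12.
Molecular formula: C7H12N2O3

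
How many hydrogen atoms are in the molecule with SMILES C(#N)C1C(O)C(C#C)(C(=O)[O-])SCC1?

8

Hydrogens are implicit in SMILES; fill each atom to its normal valence:
  4 × C: no H
  3 × C: 1 H each → 3
  2 × C: 2 H each → 4
  1 × N: no H
  1 × O: 1 H
  1 × O: no H
  1 × O (charge -1): no H
  1 × S: no H
  Total hydrogens = 8.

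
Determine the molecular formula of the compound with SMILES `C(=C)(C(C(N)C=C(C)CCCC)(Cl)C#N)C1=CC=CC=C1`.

C18H23ClN2

Heavy atoms from the SMILES: 18 C, 1 Cl, 2 N.
Implicit hydrogens by atom environment:
  5 × C (aromatic): 1 H each → 5
  4 × C: 2 H each → 8
  4 × C: no H
  2 × C: 3 H each → 6
  2 × C: 1 H each → 2
  1 × C (aromatic): no H
  1 × Cl: no H
  1 × N: 2 H
  1 × N: no H
  Total hydrogens = 23.
Molecular formula: C18H23ClN2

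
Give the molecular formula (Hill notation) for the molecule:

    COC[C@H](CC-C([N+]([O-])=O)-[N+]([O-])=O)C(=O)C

Heavy atoms from the SMILES: 8 C, 2 N, 6 O.
Implicit hydrogens by atom environment:
  4 × O: no H
  3 × C: 2 H each → 6
  2 × C: 3 H each → 6
  2 × C: 1 H each → 2
  2 × N (charge +1): no H
  2 × O (charge -1): no H
  1 × C: no H
  Total hydrogens = 14.
Molecular formula: C8H14N2O6

C8H14N2O6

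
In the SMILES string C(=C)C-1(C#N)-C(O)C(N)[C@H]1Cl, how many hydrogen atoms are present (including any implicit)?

Hydrogens are implicit in SMILES; fill each atom to its normal valence:
  4 × C: 1 H each → 4
  2 × C: no H
  1 × C: 2 H
  1 × Cl: no H
  1 × N: 2 H
  1 × N: no H
  1 × O: 1 H
  Total hydrogens = 9.

9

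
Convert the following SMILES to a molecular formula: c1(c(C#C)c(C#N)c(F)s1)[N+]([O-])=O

Heavy atoms from the SMILES: 7 C, 1 F, 2 N, 2 O, 1 S.
Implicit hydrogens by atom environment:
  4 × C (aromatic): no H
  2 × C: no H
  1 × C: 1 H
  1 × F: no H
  1 × N (charge +1): no H
  1 × N: no H
  1 × O: no H
  1 × O (charge -1): no H
  1 × S (aromatic): no H
  Total hydrogens = 1.
Molecular formula: C7HFN2O2S

C7HFN2O2S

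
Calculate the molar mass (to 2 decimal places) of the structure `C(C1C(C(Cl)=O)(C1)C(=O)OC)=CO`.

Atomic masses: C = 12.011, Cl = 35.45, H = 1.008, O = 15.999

Molecular formula: C8H9ClO4.
M = 8×12.011 + 1×35.45 + 9×1.008 + 4×15.999 = 204.61 g/mol.

204.61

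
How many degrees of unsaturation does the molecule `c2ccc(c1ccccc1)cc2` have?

8

Molecular formula from the SMILES: C12H10.
DoU = (2C + 2 + N − H − X)/2 = (2·12 + 2 + 0 − 10 − 0)/2 = 16/2 = 8.
(Structurally: 2 ring(s) + 6 π bond(s) = 8.)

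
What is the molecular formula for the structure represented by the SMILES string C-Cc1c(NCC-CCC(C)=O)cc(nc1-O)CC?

C15H24N2O2

Heavy atoms from the SMILES: 15 C, 2 N, 2 O.
Implicit hydrogens by atom environment:
  6 × C: 2 H each → 12
  4 × C (aromatic): no H
  3 × C: 3 H each → 9
  1 × C (aromatic): 1 H
  1 × C: no H
  1 × N: 1 H
  1 × N (aromatic): no H
  1 × O: 1 H
  1 × O: no H
  Total hydrogens = 24.
Molecular formula: C15H24N2O2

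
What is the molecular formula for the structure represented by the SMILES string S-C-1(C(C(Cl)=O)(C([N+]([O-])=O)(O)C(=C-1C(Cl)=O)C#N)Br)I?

C8H2BrCl2IN2O5S

Heavy atoms from the SMILES: 1 Br, 8 C, 2 Cl, 1 I, 2 N, 5 O, 1 S.
Implicit hydrogens by atom environment:
  8 × C: no H
  3 × O: no H
  2 × Cl: no H
  1 × Br: no H
  1 × I: no H
  1 × N: no H
  1 × N (charge +1): no H
  1 × O: 1 H
  1 × O (charge -1): no H
  1 × S: 1 H
  Total hydrogens = 2.
Molecular formula: C8H2BrCl2IN2O5S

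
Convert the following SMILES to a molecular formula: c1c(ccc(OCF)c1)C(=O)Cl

C8H6ClFO2

Heavy atoms from the SMILES: 8 C, 1 Cl, 1 F, 2 O.
Implicit hydrogens by atom environment:
  4 × C (aromatic): 1 H each → 4
  2 × C (aromatic): no H
  2 × O: no H
  1 × C: 2 H
  1 × C: no H
  1 × Cl: no H
  1 × F: no H
  Total hydrogens = 6.
Molecular formula: C8H6ClFO2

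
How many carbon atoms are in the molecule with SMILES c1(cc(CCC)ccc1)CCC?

12

The symbol for carbon appears 12 times in the SMILES. Lowercase c denotes aromatic carbon and counts toward C.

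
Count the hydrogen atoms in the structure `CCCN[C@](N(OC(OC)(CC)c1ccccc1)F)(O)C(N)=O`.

Hydrogens are implicit in SMILES; fill each atom to its normal valence:
  5 × C (aromatic): 1 H each → 5
  3 × C: 3 H each → 9
  3 × C: 2 H each → 6
  3 × C: no H
  3 × O: no H
  1 × C (aromatic): no H
  1 × F: no H
  1 × N: 2 H
  1 × N: 1 H
  1 × N: no H
  1 × O: 1 H
  Total hydrogens = 24.

24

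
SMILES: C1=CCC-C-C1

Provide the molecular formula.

C6H10

Heavy atoms from the SMILES: 6 C.
Implicit hydrogens by atom environment:
  4 × C: 2 H each → 8
  2 × C: 1 H each → 2
  Total hydrogens = 10.
Molecular formula: C6H10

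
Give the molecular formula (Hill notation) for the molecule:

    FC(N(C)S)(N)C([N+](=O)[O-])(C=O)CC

C6H12FN3O3S

Heavy atoms from the SMILES: 6 C, 1 F, 3 N, 3 O, 1 S.
Implicit hydrogens by atom environment:
  2 × C: 3 H each → 6
  2 × C: no H
  2 × O: no H
  1 × C: 2 H
  1 × C: 1 H
  1 × F: no H
  1 × N: 2 H
  1 × N: no H
  1 × N (charge +1): no H
  1 × O (charge -1): no H
  1 × S: 1 H
  Total hydrogens = 12.
Molecular formula: C6H12FN3O3S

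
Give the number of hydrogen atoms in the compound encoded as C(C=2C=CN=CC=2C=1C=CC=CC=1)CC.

15

Hydrogens are implicit in SMILES; fill each atom to its normal valence:
  8 × C (aromatic): 1 H each → 8
  3 × C (aromatic): no H
  2 × C: 2 H each → 4
  1 × C: 3 H
  1 × N (aromatic): no H
  Total hydrogens = 15.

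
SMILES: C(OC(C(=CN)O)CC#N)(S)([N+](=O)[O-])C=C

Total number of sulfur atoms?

1

The symbol for sulfur appears 1 time in the SMILES.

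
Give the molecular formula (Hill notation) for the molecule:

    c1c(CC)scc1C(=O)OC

C8H10O2S

Heavy atoms from the SMILES: 8 C, 2 O, 1 S.
Implicit hydrogens by atom environment:
  2 × C: 3 H each → 6
  2 × C (aromatic): 1 H each → 2
  2 × C (aromatic): no H
  2 × O: no H
  1 × C: 2 H
  1 × C: no H
  1 × S (aromatic): no H
  Total hydrogens = 10.
Molecular formula: C8H10O2S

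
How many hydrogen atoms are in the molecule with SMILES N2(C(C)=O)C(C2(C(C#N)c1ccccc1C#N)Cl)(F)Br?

Hydrogens are implicit in SMILES; fill each atom to its normal valence:
  5 × C: no H
  4 × C (aromatic): 1 H each → 4
  3 × N: no H
  2 × C (aromatic): no H
  1 × Br: no H
  1 × C: 3 H
  1 × C: 1 H
  1 × Cl: no H
  1 × F: no H
  1 × O: no H
  Total hydrogens = 8.

8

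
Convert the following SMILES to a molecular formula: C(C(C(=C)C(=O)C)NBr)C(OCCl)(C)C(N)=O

Heavy atoms from the SMILES: 1 Br, 10 C, 1 Cl, 2 N, 3 O.
Implicit hydrogens by atom environment:
  4 × C: no H
  3 × C: 2 H each → 6
  3 × O: no H
  2 × C: 3 H each → 6
  1 × Br: no H
  1 × C: 1 H
  1 × Cl: no H
  1 × N: 2 H
  1 × N: 1 H
  Total hydrogens = 16.
Molecular formula: C10H16BrClN2O3

C10H16BrClN2O3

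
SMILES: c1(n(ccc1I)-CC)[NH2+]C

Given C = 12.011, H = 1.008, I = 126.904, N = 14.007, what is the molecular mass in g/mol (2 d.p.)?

251.09

Molecular formula: C7H12IN2+.
M = 7×12.011 + 12×1.008 + 1×126.904 + 2×14.007 = 251.09 g/mol.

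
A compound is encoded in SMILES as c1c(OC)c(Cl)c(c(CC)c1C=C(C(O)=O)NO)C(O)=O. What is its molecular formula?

C13H14ClNO6

Heavy atoms from the SMILES: 13 C, 1 Cl, 1 N, 6 O.
Implicit hydrogens by atom environment:
  5 × C (aromatic): no H
  3 × C: no H
  3 × O: 1 H each → 3
  3 × O: no H
  2 × C: 3 H each → 6
  1 × C: 2 H
  1 × C (aromatic): 1 H
  1 × C: 1 H
  1 × Cl: no H
  1 × N: 1 H
  Total hydrogens = 14.
Molecular formula: C13H14ClNO6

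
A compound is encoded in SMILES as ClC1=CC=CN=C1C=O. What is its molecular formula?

C6H4ClNO

Heavy atoms from the SMILES: 6 C, 1 Cl, 1 N, 1 O.
Implicit hydrogens by atom environment:
  3 × C (aromatic): 1 H each → 3
  2 × C (aromatic): no H
  1 × C: 1 H
  1 × Cl: no H
  1 × N (aromatic): no H
  1 × O: no H
  Total hydrogens = 4.
Molecular formula: C6H4ClNO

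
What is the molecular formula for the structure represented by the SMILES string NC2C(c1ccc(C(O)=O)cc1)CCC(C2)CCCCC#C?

C19H25NO2

Heavy atoms from the SMILES: 19 C, 1 N, 2 O.
Implicit hydrogens by atom environment:
  7 × C: 2 H each → 14
  4 × C: 1 H each → 4
  4 × C (aromatic): 1 H each → 4
  2 × C (aromatic): no H
  2 × C: no H
  1 × N: 2 H
  1 × O: 1 H
  1 × O: no H
  Total hydrogens = 25.
Molecular formula: C19H25NO2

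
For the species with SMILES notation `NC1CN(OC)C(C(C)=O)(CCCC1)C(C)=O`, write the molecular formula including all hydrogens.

Heavy atoms from the SMILES: 12 C, 2 N, 3 O.
Implicit hydrogens by atom environment:
  5 × C: 2 H each → 10
  3 × C: 3 H each → 9
  3 × C: no H
  3 × O: no H
  1 × C: 1 H
  1 × N: 2 H
  1 × N: no H
  Total hydrogens = 22.
Molecular formula: C12H22N2O3

C12H22N2O3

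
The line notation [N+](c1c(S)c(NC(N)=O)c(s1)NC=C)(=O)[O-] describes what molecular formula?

Heavy atoms from the SMILES: 7 C, 4 N, 3 O, 2 S.
Implicit hydrogens by atom environment:
  4 × C (aromatic): no H
  2 × N: 1 H each → 2
  2 × O: no H
  1 × C: 2 H
  1 × C: 1 H
  1 × C: no H
  1 × N: 2 H
  1 × N (charge +1): no H
  1 × O (charge -1): no H
  1 × S: 1 H
  1 × S (aromatic): no H
  Total hydrogens = 8.
Molecular formula: C7H8N4O3S2

C7H8N4O3S2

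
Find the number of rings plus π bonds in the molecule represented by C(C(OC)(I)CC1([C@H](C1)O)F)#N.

Molecular formula from the SMILES: C7H9FINO2.
DoU = (2C + 2 + N − H − X)/2 = (2·7 + 2 + 1 − 9 − 2)/2 = 6/2 = 3.
(Structurally: 1 ring(s) + 2 π bond(s) = 3.)

3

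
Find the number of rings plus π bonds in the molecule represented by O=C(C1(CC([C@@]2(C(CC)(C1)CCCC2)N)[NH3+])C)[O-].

3

Molecular formula from the SMILES: C14H26N2O2.
DoU = (2C + 2 + N − H − X)/2 = (2·14 + 2 + 2 − 26 − 0)/2 = 6/2 = 3.
(Structurally: 2 ring(s) + 1 π bond(s) = 3.)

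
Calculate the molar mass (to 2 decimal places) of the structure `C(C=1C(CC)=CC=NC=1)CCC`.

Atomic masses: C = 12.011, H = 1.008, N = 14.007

163.26

Molecular formula: C11H17N.
M = 11×12.011 + 17×1.008 + 1×14.007 = 163.26 g/mol.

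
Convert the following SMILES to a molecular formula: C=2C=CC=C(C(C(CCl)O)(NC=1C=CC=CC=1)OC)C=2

Heavy atoms from the SMILES: 16 C, 1 Cl, 1 N, 2 O.
Implicit hydrogens by atom environment:
  10 × C (aromatic): 1 H each → 10
  2 × C (aromatic): no H
  1 × C: 3 H
  1 × C: 2 H
  1 × C: 1 H
  1 × C: no H
  1 × Cl: no H
  1 × N: 1 H
  1 × O: 1 H
  1 × O: no H
  Total hydrogens = 18.
Molecular formula: C16H18ClNO2

C16H18ClNO2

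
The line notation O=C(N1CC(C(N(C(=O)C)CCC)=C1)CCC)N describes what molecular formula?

Heavy atoms from the SMILES: 13 C, 3 N, 2 O.
Implicit hydrogens by atom environment:
  5 × C: 2 H each → 10
  3 × C: 3 H each → 9
  3 × C: no H
  2 × C: 1 H each → 2
  2 × N: no H
  2 × O: no H
  1 × N: 2 H
  Total hydrogens = 23.
Molecular formula: C13H23N3O2

C13H23N3O2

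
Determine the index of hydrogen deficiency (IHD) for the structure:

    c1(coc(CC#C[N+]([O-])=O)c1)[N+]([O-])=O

Molecular formula from the SMILES: C7H4N2O5.
DoU = (2C + 2 + N − H − X)/2 = (2·7 + 2 + 2 − 4 − 0)/2 = 14/2 = 7.
(Structurally: 1 ring(s) + 6 π bond(s) = 7.)

7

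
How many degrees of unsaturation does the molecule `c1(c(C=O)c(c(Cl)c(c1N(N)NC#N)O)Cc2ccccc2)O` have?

11

Molecular formula from the SMILES: C15H13ClN4O3.
DoU = (2C + 2 + N − H − X)/2 = (2·15 + 2 + 4 − 13 − 1)/2 = 22/2 = 11.
(Structurally: 2 ring(s) + 9 π bond(s) = 11.)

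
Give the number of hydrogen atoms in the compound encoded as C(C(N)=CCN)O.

10

Hydrogens are implicit in SMILES; fill each atom to its normal valence:
  2 × C: 2 H each → 4
  2 × N: 2 H each → 4
  1 × C: 1 H
  1 × C: no H
  1 × O: 1 H
  Total hydrogens = 10.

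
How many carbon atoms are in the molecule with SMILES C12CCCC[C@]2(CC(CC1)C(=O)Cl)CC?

13

The symbol for carbon appears 13 times in the SMILES. (Cl is a single chlorine, not C + l.)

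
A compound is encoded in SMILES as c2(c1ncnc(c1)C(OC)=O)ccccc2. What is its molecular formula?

C12H10N2O2

Heavy atoms from the SMILES: 12 C, 2 N, 2 O.
Implicit hydrogens by atom environment:
  7 × C (aromatic): 1 H each → 7
  3 × C (aromatic): no H
  2 × N (aromatic): no H
  2 × O: no H
  1 × C: 3 H
  1 × C: no H
  Total hydrogens = 10.
Molecular formula: C12H10N2O2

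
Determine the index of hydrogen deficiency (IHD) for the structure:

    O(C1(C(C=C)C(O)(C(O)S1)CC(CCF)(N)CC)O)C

Molecular formula from the SMILES: C13H24FNO4S.
DoU = (2C + 2 + N − H − X)/2 = (2·13 + 2 + 1 − 24 − 1)/2 = 4/2 = 2.
(Structurally: 1 ring(s) + 1 π bond(s) = 2.)

2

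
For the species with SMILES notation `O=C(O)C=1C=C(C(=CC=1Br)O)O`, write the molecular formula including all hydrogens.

C7H5BrO4

Heavy atoms from the SMILES: 1 Br, 7 C, 4 O.
Implicit hydrogens by atom environment:
  4 × C (aromatic): no H
  3 × O: 1 H each → 3
  2 × C (aromatic): 1 H each → 2
  1 × Br: no H
  1 × C: no H
  1 × O: no H
  Total hydrogens = 5.
Molecular formula: C7H5BrO4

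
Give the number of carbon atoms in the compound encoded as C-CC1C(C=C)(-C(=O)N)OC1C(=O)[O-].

9

The symbol for carbon appears 9 times in the SMILES.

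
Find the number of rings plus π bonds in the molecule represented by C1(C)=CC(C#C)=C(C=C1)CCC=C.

7

Molecular formula from the SMILES: C13H14.
DoU = (2C + 2 + N − H − X)/2 = (2·13 + 2 + 0 − 14 − 0)/2 = 14/2 = 7.
(Structurally: 1 ring(s) + 6 π bond(s) = 7.)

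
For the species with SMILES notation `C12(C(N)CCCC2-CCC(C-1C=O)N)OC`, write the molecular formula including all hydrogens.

C12H22N2O2

Heavy atoms from the SMILES: 12 C, 2 N, 2 O.
Implicit hydrogens by atom environment:
  5 × C: 2 H each → 10
  5 × C: 1 H each → 5
  2 × N: 2 H each → 4
  2 × O: no H
  1 × C: 3 H
  1 × C: no H
  Total hydrogens = 22.
Molecular formula: C12H22N2O2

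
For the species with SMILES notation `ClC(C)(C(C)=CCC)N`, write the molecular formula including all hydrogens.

C7H14ClN

Heavy atoms from the SMILES: 7 C, 1 Cl, 1 N.
Implicit hydrogens by atom environment:
  3 × C: 3 H each → 9
  2 × C: no H
  1 × C: 2 H
  1 × C: 1 H
  1 × Cl: no H
  1 × N: 2 H
  Total hydrogens = 14.
Molecular formula: C7H14ClN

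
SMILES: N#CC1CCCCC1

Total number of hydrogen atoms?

11

Hydrogens are implicit in SMILES; fill each atom to its normal valence:
  5 × C: 2 H each → 10
  1 × C: 1 H
  1 × C: no H
  1 × N: no H
  Total hydrogens = 11.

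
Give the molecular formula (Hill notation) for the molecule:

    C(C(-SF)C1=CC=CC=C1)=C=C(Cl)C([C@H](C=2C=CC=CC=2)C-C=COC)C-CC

Heavy atoms from the SMILES: 25 C, 1 Cl, 1 F, 1 O, 1 S.
Implicit hydrogens by atom environment:
  10 × C (aromatic): 1 H each → 10
  6 × C: 1 H each → 6
  3 × C: 2 H each → 6
  2 × C: 3 H each → 6
  2 × C: no H
  2 × C (aromatic): no H
  1 × Cl: no H
  1 × F: no H
  1 × O: no H
  1 × S: no H
  Total hydrogens = 28.
Molecular formula: C25H28ClFOS

C25H28ClFOS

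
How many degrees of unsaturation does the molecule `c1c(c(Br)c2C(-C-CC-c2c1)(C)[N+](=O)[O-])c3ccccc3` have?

Molecular formula from the SMILES: C17H16BrNO2.
DoU = (2C + 2 + N − H − X)/2 = (2·17 + 2 + 1 − 16 − 1)/2 = 20/2 = 10.
(Structurally: 3 ring(s) + 7 π bond(s) = 10.)

10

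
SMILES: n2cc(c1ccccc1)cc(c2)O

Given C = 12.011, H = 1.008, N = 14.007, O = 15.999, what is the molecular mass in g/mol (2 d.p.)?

Molecular formula: C11H9NO.
M = 11×12.011 + 9×1.008 + 1×14.007 + 1×15.999 = 171.20 g/mol.

171.20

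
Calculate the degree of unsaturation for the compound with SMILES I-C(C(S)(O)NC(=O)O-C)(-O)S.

Molecular formula from the SMILES: C4H8INO4S2.
DoU = (2C + 2 + N − H − X)/2 = (2·4 + 2 + 1 − 8 − 1)/2 = 2/2 = 1.
(Structurally: 0 ring(s) + 1 π bond(s) = 1.)

1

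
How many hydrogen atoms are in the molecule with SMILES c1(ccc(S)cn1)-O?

Hydrogens are implicit in SMILES; fill each atom to its normal valence:
  3 × C (aromatic): 1 H each → 3
  2 × C (aromatic): no H
  1 × N (aromatic): no H
  1 × O: 1 H
  1 × S: 1 H
  Total hydrogens = 5.

5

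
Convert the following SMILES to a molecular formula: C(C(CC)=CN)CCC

C8H17N

Heavy atoms from the SMILES: 8 C, 1 N.
Implicit hydrogens by atom environment:
  4 × C: 2 H each → 8
  2 × C: 3 H each → 6
  1 × C: 1 H
  1 × C: no H
  1 × N: 2 H
  Total hydrogens = 17.
Molecular formula: C8H17N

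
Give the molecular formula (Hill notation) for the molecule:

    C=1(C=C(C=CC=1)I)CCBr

C8H8BrI

Heavy atoms from the SMILES: 1 Br, 8 C, 1 I.
Implicit hydrogens by atom environment:
  4 × C (aromatic): 1 H each → 4
  2 × C: 2 H each → 4
  2 × C (aromatic): no H
  1 × Br: no H
  1 × I: no H
  Total hydrogens = 8.
Molecular formula: C8H8BrI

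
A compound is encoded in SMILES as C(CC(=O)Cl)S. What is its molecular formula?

C3H5ClOS

Heavy atoms from the SMILES: 3 C, 1 Cl, 1 O, 1 S.
Implicit hydrogens by atom environment:
  2 × C: 2 H each → 4
  1 × C: no H
  1 × Cl: no H
  1 × O: no H
  1 × S: 1 H
  Total hydrogens = 5.
Molecular formula: C3H5ClOS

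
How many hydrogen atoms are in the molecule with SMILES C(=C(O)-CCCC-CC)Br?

Hydrogens are implicit in SMILES; fill each atom to its normal valence:
  5 × C: 2 H each → 10
  1 × Br: no H
  1 × C: 3 H
  1 × C: 1 H
  1 × C: no H
  1 × O: 1 H
  Total hydrogens = 15.

15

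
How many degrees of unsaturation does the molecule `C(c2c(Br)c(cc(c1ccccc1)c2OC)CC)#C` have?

Molecular formula from the SMILES: C17H15BrO.
DoU = (2C + 2 + N − H − X)/2 = (2·17 + 2 + 0 − 15 − 1)/2 = 20/2 = 10.
(Structurally: 2 ring(s) + 8 π bond(s) = 10.)

10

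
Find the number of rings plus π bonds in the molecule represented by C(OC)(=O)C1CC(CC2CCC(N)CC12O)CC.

Molecular formula from the SMILES: C14H25NO3.
DoU = (2C + 2 + N − H − X)/2 = (2·14 + 2 + 1 − 25 − 0)/2 = 6/2 = 3.
(Structurally: 2 ring(s) + 1 π bond(s) = 3.)

3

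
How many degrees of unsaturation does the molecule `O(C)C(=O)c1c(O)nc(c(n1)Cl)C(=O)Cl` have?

6

Molecular formula from the SMILES: C7H4Cl2N2O4.
DoU = (2C + 2 + N − H − X)/2 = (2·7 + 2 + 2 − 4 − 2)/2 = 12/2 = 6.
(Structurally: 1 ring(s) + 5 π bond(s) = 6.)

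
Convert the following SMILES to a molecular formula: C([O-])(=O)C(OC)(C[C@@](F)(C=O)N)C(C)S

Heavy atoms from the SMILES: 8 C, 1 F, 1 N, 4 O, 1 S.
Implicit hydrogens by atom environment:
  3 × C: no H
  3 × O: no H
  2 × C: 3 H each → 6
  2 × C: 1 H each → 2
  1 × C: 2 H
  1 × F: no H
  1 × N: 2 H
  1 × O (charge -1): no H
  1 × S: 1 H
  Total hydrogens = 13.
Net charge -1.
Molecular formula: C8H13FNO4S-

C8H13FNO4S-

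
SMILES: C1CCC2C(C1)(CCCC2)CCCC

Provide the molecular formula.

Heavy atoms from the SMILES: 14 C.
Implicit hydrogens by atom environment:
  11 × C: 2 H each → 22
  1 × C: 3 H
  1 × C: 1 H
  1 × C: no H
  Total hydrogens = 26.
Molecular formula: C14H26

C14H26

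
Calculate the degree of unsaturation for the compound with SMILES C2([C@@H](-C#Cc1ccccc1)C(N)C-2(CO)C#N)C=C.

10

Molecular formula from the SMILES: C16H16N2O.
DoU = (2C + 2 + N − H − X)/2 = (2·16 + 2 + 2 − 16 − 0)/2 = 20/2 = 10.
(Structurally: 2 ring(s) + 8 π bond(s) = 10.)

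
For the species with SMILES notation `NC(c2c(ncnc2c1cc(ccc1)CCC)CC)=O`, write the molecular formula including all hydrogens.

C16H19N3O

Heavy atoms from the SMILES: 16 C, 3 N, 1 O.
Implicit hydrogens by atom environment:
  5 × C (aromatic): 1 H each → 5
  5 × C (aromatic): no H
  3 × C: 2 H each → 6
  2 × C: 3 H each → 6
  2 × N (aromatic): no H
  1 × C: no H
  1 × N: 2 H
  1 × O: no H
  Total hydrogens = 19.
Molecular formula: C16H19N3O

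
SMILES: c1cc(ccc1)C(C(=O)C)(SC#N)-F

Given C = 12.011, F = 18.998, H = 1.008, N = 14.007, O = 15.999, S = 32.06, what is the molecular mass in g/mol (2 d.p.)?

209.24

Molecular formula: C10H8FNOS.
M = 10×12.011 + 1×18.998 + 8×1.008 + 1×14.007 + 1×15.999 + 1×32.06 = 209.24 g/mol.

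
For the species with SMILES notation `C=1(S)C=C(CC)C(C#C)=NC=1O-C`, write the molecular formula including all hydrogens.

C10H11NOS

Heavy atoms from the SMILES: 10 C, 1 N, 1 O, 1 S.
Implicit hydrogens by atom environment:
  4 × C (aromatic): no H
  2 × C: 3 H each → 6
  1 × C: 2 H
  1 × C (aromatic): 1 H
  1 × C: 1 H
  1 × C: no H
  1 × N (aromatic): no H
  1 × O: no H
  1 × S: 1 H
  Total hydrogens = 11.
Molecular formula: C10H11NOS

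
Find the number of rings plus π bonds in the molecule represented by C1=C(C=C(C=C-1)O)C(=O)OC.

5

Molecular formula from the SMILES: C8H8O3.
DoU = (2C + 2 + N − H − X)/2 = (2·8 + 2 + 0 − 8 − 0)/2 = 10/2 = 5.
(Structurally: 1 ring(s) + 4 π bond(s) = 5.)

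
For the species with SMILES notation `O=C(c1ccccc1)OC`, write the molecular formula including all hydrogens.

Heavy atoms from the SMILES: 8 C, 2 O.
Implicit hydrogens by atom environment:
  5 × C (aromatic): 1 H each → 5
  2 × O: no H
  1 × C: 3 H
  1 × C (aromatic): no H
  1 × C: no H
  Total hydrogens = 8.
Molecular formula: C8H8O2

C8H8O2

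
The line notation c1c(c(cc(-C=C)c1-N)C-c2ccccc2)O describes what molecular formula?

C15H15NO

Heavy atoms from the SMILES: 15 C, 1 N, 1 O.
Implicit hydrogens by atom environment:
  7 × C (aromatic): 1 H each → 7
  5 × C (aromatic): no H
  2 × C: 2 H each → 4
  1 × C: 1 H
  1 × N: 2 H
  1 × O: 1 H
  Total hydrogens = 15.
Molecular formula: C15H15NO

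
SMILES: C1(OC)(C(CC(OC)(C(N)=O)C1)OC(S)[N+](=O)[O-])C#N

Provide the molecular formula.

C10H15N3O6S

Heavy atoms from the SMILES: 10 C, 3 N, 6 O, 1 S.
Implicit hydrogens by atom environment:
  5 × O: no H
  4 × C: no H
  2 × C: 3 H each → 6
  2 × C: 2 H each → 4
  2 × C: 1 H each → 2
  1 × N: 2 H
  1 × N: no H
  1 × N (charge +1): no H
  1 × O (charge -1): no H
  1 × S: 1 H
  Total hydrogens = 15.
Molecular formula: C10H15N3O6S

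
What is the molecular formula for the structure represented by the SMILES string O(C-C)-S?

C2H6OS

Heavy atoms from the SMILES: 2 C, 1 O, 1 S.
Implicit hydrogens by atom environment:
  1 × C: 3 H
  1 × C: 2 H
  1 × O: no H
  1 × S: 1 H
  Total hydrogens = 6.
Molecular formula: C2H6OS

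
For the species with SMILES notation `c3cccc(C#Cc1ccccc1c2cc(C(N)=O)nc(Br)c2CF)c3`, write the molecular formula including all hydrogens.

C21H14BrFN2O

Heavy atoms from the SMILES: 1 Br, 21 C, 1 F, 2 N, 1 O.
Implicit hydrogens by atom environment:
  10 × C (aromatic): 1 H each → 10
  7 × C (aromatic): no H
  3 × C: no H
  1 × Br: no H
  1 × C: 2 H
  1 × F: no H
  1 × N: 2 H
  1 × N (aromatic): no H
  1 × O: no H
  Total hydrogens = 14.
Molecular formula: C21H14BrFN2O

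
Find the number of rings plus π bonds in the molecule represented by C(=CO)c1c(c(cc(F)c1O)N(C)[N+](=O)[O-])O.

Molecular formula from the SMILES: C9H9FN2O5.
DoU = (2C + 2 + N − H − X)/2 = (2·9 + 2 + 2 − 9 − 1)/2 = 12/2 = 6.
(Structurally: 1 ring(s) + 5 π bond(s) = 6.)

6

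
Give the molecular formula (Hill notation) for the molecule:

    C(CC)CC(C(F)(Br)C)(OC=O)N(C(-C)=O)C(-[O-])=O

Heavy atoms from the SMILES: 1 Br, 11 C, 1 F, 1 N, 5 O.
Implicit hydrogens by atom environment:
  4 × C: no H
  4 × O: no H
  3 × C: 3 H each → 9
  3 × C: 2 H each → 6
  1 × Br: no H
  1 × C: 1 H
  1 × F: no H
  1 × N: no H
  1 × O (charge -1): no H
  Total hydrogens = 16.
Net charge -1.
Molecular formula: C11H16BrFNO5-

C11H16BrFNO5-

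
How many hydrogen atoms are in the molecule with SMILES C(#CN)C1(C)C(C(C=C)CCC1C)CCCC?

27

Hydrogens are implicit in SMILES; fill each atom to its normal valence:
  6 × C: 2 H each → 12
  4 × C: 1 H each → 4
  3 × C: 3 H each → 9
  3 × C: no H
  1 × N: 2 H
  Total hydrogens = 27.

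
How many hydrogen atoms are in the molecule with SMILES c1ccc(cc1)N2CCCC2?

13

Hydrogens are implicit in SMILES; fill each atom to its normal valence:
  5 × C (aromatic): 1 H each → 5
  4 × C: 2 H each → 8
  1 × C (aromatic): no H
  1 × N: no H
  Total hydrogens = 13.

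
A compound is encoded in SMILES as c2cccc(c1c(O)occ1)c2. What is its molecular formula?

Heavy atoms from the SMILES: 10 C, 2 O.
Implicit hydrogens by atom environment:
  7 × C (aromatic): 1 H each → 7
  3 × C (aromatic): no H
  1 × O: 1 H
  1 × O (aromatic): no H
  Total hydrogens = 8.
Molecular formula: C10H8O2

C10H8O2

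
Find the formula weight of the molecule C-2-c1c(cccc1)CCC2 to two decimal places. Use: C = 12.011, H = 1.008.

132.21

Molecular formula: C10H12.
M = 10×12.011 + 12×1.008 = 132.21 g/mol.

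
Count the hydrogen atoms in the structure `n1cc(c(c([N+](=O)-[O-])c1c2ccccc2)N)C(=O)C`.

11

Hydrogens are implicit in SMILES; fill each atom to its normal valence:
  6 × C (aromatic): 1 H each → 6
  5 × C (aromatic): no H
  2 × O: no H
  1 × C: 3 H
  1 × C: no H
  1 × N: 2 H
  1 × N (aromatic): no H
  1 × N (charge +1): no H
  1 × O (charge -1): no H
  Total hydrogens = 11.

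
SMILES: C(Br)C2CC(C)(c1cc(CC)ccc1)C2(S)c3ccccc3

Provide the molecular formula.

Heavy atoms from the SMILES: 1 Br, 20 C, 1 S.
Implicit hydrogens by atom environment:
  9 × C (aromatic): 1 H each → 9
  3 × C: 2 H each → 6
  3 × C (aromatic): no H
  2 × C: 3 H each → 6
  2 × C: no H
  1 × Br: no H
  1 × C: 1 H
  1 × S: 1 H
  Total hydrogens = 23.
Molecular formula: C20H23BrS

C20H23BrS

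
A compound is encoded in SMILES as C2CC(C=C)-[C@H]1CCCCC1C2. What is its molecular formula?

C12H20

Heavy atoms from the SMILES: 12 C.
Implicit hydrogens by atom environment:
  8 × C: 2 H each → 16
  4 × C: 1 H each → 4
  Total hydrogens = 20.
Molecular formula: C12H20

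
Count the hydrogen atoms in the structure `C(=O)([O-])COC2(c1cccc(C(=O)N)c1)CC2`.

Hydrogens are implicit in SMILES; fill each atom to its normal valence:
  4 × C (aromatic): 1 H each → 4
  3 × C: 2 H each → 6
  3 × C: no H
  3 × O: no H
  2 × C (aromatic): no H
  1 × N: 2 H
  1 × O (charge -1): no H
  Total hydrogens = 12.

12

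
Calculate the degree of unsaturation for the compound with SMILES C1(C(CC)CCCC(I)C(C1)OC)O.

1

Molecular formula from the SMILES: C11H21IO2.
DoU = (2C + 2 + N − H − X)/2 = (2·11 + 2 + 0 − 21 − 1)/2 = 2/2 = 1.
(Structurally: 1 ring(s) + 0 π bond(s) = 1.)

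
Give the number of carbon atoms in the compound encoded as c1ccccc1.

6

The symbol for carbon appears 6 times in the SMILES. Lowercase c denotes aromatic carbon and counts toward C.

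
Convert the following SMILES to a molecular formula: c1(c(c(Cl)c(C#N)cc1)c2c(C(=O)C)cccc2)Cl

Heavy atoms from the SMILES: 15 C, 2 Cl, 1 N, 1 O.
Implicit hydrogens by atom environment:
  6 × C (aromatic): 1 H each → 6
  6 × C (aromatic): no H
  2 × C: no H
  2 × Cl: no H
  1 × C: 3 H
  1 × N: no H
  1 × O: no H
  Total hydrogens = 9.
Molecular formula: C15H9Cl2NO

C15H9Cl2NO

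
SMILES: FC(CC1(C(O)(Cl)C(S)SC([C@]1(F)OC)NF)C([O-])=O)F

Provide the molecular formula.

Heavy atoms from the SMILES: 9 C, 1 Cl, 4 F, 1 N, 4 O, 2 S.
Implicit hydrogens by atom environment:
  4 × C: no H
  4 × F: no H
  3 × C: 1 H each → 3
  2 × O: no H
  1 × C: 3 H
  1 × C: 2 H
  1 × Cl: no H
  1 × N: 1 H
  1 × O: 1 H
  1 × O (charge -1): no H
  1 × S: 1 H
  1 × S: no H
  Total hydrogens = 11.
Net charge -1.
Molecular formula: C9H11ClF4NO4S2-

C9H11ClF4NO4S2-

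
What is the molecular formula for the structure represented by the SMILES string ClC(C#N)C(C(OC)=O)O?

Heavy atoms from the SMILES: 5 C, 1 Cl, 1 N, 3 O.
Implicit hydrogens by atom environment:
  2 × C: 1 H each → 2
  2 × C: no H
  2 × O: no H
  1 × C: 3 H
  1 × Cl: no H
  1 × N: no H
  1 × O: 1 H
  Total hydrogens = 6.
Molecular formula: C5H6ClNO3

C5H6ClNO3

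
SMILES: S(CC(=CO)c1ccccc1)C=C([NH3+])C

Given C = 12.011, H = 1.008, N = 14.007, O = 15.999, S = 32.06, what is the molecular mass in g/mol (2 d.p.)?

222.33

Molecular formula: C12H16NOS+.
M = 12×12.011 + 16×1.008 + 1×14.007 + 1×15.999 + 1×32.06 = 222.33 g/mol.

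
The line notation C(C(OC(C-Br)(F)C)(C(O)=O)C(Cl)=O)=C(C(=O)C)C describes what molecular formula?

Heavy atoms from the SMILES: 1 Br, 11 C, 1 Cl, 1 F, 5 O.
Implicit hydrogens by atom environment:
  6 × C: no H
  4 × O: no H
  3 × C: 3 H each → 9
  1 × Br: no H
  1 × C: 2 H
  1 × C: 1 H
  1 × Cl: no H
  1 × F: no H
  1 × O: 1 H
  Total hydrogens = 13.
Molecular formula: C11H13BrClFO5

C11H13BrClFO5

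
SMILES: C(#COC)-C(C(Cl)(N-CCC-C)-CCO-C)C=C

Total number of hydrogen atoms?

24

Hydrogens are implicit in SMILES; fill each atom to its normal valence:
  6 × C: 2 H each → 12
  3 × C: 3 H each → 9
  3 × C: no H
  2 × C: 1 H each → 2
  2 × O: no H
  1 × Cl: no H
  1 × N: 1 H
  Total hydrogens = 24.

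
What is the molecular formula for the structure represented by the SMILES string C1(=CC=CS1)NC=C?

Heavy atoms from the SMILES: 6 C, 1 N, 1 S.
Implicit hydrogens by atom environment:
  3 × C (aromatic): 1 H each → 3
  1 × C: 2 H
  1 × C: 1 H
  1 × C (aromatic): no H
  1 × N: 1 H
  1 × S (aromatic): no H
  Total hydrogens = 7.
Molecular formula: C6H7NS

C6H7NS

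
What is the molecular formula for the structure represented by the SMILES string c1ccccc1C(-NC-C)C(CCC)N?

C13H22N2

Heavy atoms from the SMILES: 13 C, 2 N.
Implicit hydrogens by atom environment:
  5 × C (aromatic): 1 H each → 5
  3 × C: 2 H each → 6
  2 × C: 3 H each → 6
  2 × C: 1 H each → 2
  1 × C (aromatic): no H
  1 × N: 2 H
  1 × N: 1 H
  Total hydrogens = 22.
Molecular formula: C13H22N2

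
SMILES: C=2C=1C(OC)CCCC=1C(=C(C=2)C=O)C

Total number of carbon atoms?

13

The symbol for carbon appears 13 times in the SMILES.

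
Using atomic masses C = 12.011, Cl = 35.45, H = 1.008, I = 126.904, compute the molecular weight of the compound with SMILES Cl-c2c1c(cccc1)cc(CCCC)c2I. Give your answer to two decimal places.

344.62

Molecular formula: C14H14ClI.
M = 14×12.011 + 1×35.45 + 14×1.008 + 1×126.904 = 344.62 g/mol.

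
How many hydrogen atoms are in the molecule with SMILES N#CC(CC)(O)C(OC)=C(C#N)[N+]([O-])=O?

Hydrogens are implicit in SMILES; fill each atom to its normal valence:
  5 × C: no H
  2 × C: 3 H each → 6
  2 × N: no H
  2 × O: no H
  1 × C: 2 H
  1 × N (charge +1): no H
  1 × O: 1 H
  1 × O (charge -1): no H
  Total hydrogens = 9.

9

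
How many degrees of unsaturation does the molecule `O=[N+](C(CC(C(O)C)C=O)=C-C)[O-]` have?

3

Molecular formula from the SMILES: C8H13NO4.
DoU = (2C + 2 + N − H − X)/2 = (2·8 + 2 + 1 − 13 − 0)/2 = 6/2 = 3.
(Structurally: 0 ring(s) + 3 π bond(s) = 3.)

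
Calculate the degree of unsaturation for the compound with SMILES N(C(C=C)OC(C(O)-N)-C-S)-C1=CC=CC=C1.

Molecular formula from the SMILES: C12H18N2O2S.
DoU = (2C + 2 + N − H − X)/2 = (2·12 + 2 + 2 − 18 − 0)/2 = 10/2 = 5.
(Structurally: 1 ring(s) + 4 π bond(s) = 5.)

5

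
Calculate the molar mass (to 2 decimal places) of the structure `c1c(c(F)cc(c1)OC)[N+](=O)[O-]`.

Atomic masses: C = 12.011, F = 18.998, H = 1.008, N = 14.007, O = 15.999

171.13

Molecular formula: C7H6FNO3.
M = 7×12.011 + 1×18.998 + 6×1.008 + 1×14.007 + 3×15.999 = 171.13 g/mol.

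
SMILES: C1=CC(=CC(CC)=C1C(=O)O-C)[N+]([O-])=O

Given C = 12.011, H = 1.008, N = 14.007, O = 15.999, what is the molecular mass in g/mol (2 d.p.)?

209.20

Molecular formula: C10H11NO4.
M = 10×12.011 + 11×1.008 + 1×14.007 + 4×15.999 = 209.20 g/mol.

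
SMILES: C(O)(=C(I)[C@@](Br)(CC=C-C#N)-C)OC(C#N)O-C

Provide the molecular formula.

C11H12BrIN2O3

Heavy atoms from the SMILES: 1 Br, 11 C, 1 I, 2 N, 3 O.
Implicit hydrogens by atom environment:
  5 × C: no H
  3 × C: 1 H each → 3
  2 × C: 3 H each → 6
  2 × N: no H
  2 × O: no H
  1 × Br: no H
  1 × C: 2 H
  1 × I: no H
  1 × O: 1 H
  Total hydrogens = 12.
Molecular formula: C11H12BrIN2O3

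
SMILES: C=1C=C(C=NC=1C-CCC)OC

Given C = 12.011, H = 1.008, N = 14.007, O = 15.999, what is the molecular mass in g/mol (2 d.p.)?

Molecular formula: C10H15NO.
M = 10×12.011 + 15×1.008 + 1×14.007 + 1×15.999 = 165.24 g/mol.

165.24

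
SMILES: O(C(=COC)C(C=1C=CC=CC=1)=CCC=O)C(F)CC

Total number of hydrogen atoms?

Hydrogens are implicit in SMILES; fill each atom to its normal valence:
  5 × C (aromatic): 1 H each → 5
  4 × C: 1 H each → 4
  3 × O: no H
  2 × C: 3 H each → 6
  2 × C: 2 H each → 4
  2 × C: no H
  1 × C (aromatic): no H
  1 × F: no H
  Total hydrogens = 19.

19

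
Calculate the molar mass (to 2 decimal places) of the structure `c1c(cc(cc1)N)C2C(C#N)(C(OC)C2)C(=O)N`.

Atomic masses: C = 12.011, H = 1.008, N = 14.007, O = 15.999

245.28

Molecular formula: C13H15N3O2.
M = 13×12.011 + 15×1.008 + 3×14.007 + 2×15.999 = 245.28 g/mol.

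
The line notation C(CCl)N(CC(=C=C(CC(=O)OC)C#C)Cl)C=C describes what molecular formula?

C13H15Cl2NO2

Heavy atoms from the SMILES: 13 C, 2 Cl, 1 N, 2 O.
Implicit hydrogens by atom environment:
  5 × C: 2 H each → 10
  5 × C: no H
  2 × C: 1 H each → 2
  2 × Cl: no H
  2 × O: no H
  1 × C: 3 H
  1 × N: no H
  Total hydrogens = 15.
Molecular formula: C13H15Cl2NO2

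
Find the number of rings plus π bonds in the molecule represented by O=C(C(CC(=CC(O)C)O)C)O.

2

Molecular formula from the SMILES: C8H14O4.
DoU = (2C + 2 + N − H − X)/2 = (2·8 + 2 + 0 − 14 − 0)/2 = 4/2 = 2.
(Structurally: 0 ring(s) + 2 π bond(s) = 2.)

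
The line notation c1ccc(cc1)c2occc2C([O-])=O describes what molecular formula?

Heavy atoms from the SMILES: 11 C, 3 O.
Implicit hydrogens by atom environment:
  7 × C (aromatic): 1 H each → 7
  3 × C (aromatic): no H
  1 × C: no H
  1 × O (aromatic): no H
  1 × O: no H
  1 × O (charge -1): no H
  Total hydrogens = 7.
Net charge -1.
Molecular formula: C11H7O3-

C11H7O3-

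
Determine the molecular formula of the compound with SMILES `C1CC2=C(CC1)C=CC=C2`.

Heavy atoms from the SMILES: 10 C.
Implicit hydrogens by atom environment:
  4 × C: 2 H each → 8
  4 × C (aromatic): 1 H each → 4
  2 × C (aromatic): no H
  Total hydrogens = 12.
Molecular formula: C10H12

C10H12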